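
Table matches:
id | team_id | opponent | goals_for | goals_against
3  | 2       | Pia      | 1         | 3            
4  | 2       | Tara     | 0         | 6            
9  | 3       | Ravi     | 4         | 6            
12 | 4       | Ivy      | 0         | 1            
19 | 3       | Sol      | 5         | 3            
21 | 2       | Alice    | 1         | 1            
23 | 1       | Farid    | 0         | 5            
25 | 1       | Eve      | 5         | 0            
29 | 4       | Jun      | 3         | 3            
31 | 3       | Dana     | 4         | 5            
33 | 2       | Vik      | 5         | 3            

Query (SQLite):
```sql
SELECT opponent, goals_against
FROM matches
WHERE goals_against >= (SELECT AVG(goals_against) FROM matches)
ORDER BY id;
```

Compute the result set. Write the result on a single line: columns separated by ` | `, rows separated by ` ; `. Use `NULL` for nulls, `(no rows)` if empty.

Scalar subquery: AVG(goals_against) over all matches rows = 3.272727 (≈; comparison uses full precision).
Keep rows where goals_against >= that value.

Tara | 6 ; Ravi | 6 ; Farid | 5 ; Dana | 5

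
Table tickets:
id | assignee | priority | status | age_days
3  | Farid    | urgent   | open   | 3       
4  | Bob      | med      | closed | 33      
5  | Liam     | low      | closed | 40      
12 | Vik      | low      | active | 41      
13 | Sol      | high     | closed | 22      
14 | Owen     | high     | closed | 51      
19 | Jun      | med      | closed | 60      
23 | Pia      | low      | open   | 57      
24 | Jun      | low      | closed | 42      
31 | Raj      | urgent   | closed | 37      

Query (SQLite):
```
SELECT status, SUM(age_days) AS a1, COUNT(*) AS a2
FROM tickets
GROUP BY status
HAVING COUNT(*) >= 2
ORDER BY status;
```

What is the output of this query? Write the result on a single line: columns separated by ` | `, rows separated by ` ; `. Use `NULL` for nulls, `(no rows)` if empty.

closed | 285 | 7 ; open | 60 | 2

Group tickets by status.
Per group compute: SUM(age_days), COUNT(*).
HAVING: drop groups with fewer than 2 rows.
  active: ids {12} → SUM(age_days)=41, COUNT(*)=1
  closed: ids {4, 5, 13, 14, 19, 24, 31} → SUM(age_days)=285, COUNT(*)=7
  open: ids {3, 23} → SUM(age_days)=60, COUNT(*)=2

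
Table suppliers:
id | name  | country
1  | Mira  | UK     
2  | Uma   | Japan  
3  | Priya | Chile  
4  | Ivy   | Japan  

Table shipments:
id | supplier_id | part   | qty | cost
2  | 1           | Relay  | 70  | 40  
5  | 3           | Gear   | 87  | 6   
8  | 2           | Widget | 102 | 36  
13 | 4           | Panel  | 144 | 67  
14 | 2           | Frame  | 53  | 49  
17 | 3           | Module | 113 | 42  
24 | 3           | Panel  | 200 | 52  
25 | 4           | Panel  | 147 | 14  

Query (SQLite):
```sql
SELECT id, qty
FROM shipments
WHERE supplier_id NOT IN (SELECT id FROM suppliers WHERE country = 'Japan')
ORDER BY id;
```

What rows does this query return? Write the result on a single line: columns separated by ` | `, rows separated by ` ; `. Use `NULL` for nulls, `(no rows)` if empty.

2 | 70 ; 5 | 87 ; 17 | 113 ; 24 | 200

Inner query: suppliers.id where country = 'Japan'.
Outer: keep shipments rows whose supplier_id is not in that set.
Inner query → {2, 4}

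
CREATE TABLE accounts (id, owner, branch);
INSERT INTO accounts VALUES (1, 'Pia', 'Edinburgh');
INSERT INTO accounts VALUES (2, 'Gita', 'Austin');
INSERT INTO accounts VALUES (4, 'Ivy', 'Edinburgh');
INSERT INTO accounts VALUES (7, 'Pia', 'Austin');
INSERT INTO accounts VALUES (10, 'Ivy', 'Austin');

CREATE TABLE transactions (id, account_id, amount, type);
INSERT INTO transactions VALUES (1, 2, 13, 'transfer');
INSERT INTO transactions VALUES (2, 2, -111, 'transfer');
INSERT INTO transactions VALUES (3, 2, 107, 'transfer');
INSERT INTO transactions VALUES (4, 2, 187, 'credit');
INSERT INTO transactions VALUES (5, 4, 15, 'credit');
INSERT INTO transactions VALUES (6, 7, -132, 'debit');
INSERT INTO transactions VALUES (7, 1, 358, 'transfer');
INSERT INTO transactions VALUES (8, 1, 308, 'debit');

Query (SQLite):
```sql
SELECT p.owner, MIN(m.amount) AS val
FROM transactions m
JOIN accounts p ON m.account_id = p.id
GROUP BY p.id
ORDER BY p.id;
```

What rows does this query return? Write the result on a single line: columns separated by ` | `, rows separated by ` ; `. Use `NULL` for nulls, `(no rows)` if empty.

Join each transactions row to its accounts via account_id.
Group joined rows by accounts.id; compute MIN(m.amount) per group.
  1: ids {7, 8} → MIN(m.amount)=308
  2: ids {1, 2, 3, 4} → MIN(m.amount)=-111
  4: ids {5} → MIN(m.amount)=15
  7: ids {6} → MIN(m.amount)=-132

Pia | 308 ; Gita | -111 ; Ivy | 15 ; Pia | -132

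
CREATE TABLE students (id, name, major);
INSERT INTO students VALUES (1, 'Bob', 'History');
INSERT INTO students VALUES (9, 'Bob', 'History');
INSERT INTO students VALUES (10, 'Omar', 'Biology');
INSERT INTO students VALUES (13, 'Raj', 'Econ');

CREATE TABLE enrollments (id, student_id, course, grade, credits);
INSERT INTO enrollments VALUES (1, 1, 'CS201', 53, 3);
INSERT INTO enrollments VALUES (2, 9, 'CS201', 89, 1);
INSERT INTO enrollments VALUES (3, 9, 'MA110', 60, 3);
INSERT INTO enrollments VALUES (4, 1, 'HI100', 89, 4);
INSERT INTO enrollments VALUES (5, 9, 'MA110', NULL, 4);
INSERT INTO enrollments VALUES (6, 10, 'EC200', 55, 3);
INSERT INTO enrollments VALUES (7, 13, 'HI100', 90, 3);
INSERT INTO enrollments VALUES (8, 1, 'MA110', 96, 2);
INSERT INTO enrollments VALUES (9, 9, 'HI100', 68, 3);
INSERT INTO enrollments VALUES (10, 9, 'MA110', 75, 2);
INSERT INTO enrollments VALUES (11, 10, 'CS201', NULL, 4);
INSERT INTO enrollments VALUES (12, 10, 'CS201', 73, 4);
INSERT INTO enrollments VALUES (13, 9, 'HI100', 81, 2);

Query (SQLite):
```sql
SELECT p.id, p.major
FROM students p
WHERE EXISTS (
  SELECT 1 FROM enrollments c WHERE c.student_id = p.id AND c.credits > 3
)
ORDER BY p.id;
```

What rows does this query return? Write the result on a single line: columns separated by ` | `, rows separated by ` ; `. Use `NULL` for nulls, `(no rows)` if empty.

1 | History ; 9 | History ; 10 | Biology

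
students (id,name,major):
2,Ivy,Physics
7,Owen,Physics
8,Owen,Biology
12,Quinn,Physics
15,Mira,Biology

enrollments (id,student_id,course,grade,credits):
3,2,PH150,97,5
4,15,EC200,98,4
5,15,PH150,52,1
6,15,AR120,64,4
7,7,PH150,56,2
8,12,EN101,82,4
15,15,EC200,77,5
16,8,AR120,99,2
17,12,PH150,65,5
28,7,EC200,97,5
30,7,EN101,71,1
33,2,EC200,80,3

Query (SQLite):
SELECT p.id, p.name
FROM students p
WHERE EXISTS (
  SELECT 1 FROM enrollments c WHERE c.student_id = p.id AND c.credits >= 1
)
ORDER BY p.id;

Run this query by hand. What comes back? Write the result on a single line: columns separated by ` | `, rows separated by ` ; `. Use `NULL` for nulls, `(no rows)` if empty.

For each students row, check whether any enrollments with matching student_id has credits >= 1.
Keep rows where that is true.

2 | Ivy ; 7 | Owen ; 8 | Owen ; 12 | Quinn ; 15 | Mira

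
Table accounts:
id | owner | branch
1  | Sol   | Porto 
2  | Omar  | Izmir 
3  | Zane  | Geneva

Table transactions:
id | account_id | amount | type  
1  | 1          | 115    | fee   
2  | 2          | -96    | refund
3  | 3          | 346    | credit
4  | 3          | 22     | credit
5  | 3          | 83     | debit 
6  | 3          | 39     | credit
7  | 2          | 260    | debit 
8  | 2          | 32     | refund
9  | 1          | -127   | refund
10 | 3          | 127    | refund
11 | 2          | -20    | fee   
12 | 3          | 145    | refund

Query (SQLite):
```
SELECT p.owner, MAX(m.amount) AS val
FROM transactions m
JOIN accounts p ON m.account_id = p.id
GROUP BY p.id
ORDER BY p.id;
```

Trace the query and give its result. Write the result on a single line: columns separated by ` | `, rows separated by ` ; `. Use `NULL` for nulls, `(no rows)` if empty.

Join each transactions row to its accounts via account_id.
Group joined rows by accounts.id; compute MAX(m.amount) per group.
  1: ids {1, 9} → MAX(m.amount)=115
  2: ids {2, 7, 8, 11} → MAX(m.amount)=260
  3: ids {3, 4, 5, 6, 10, 12} → MAX(m.amount)=346

Sol | 115 ; Omar | 260 ; Zane | 346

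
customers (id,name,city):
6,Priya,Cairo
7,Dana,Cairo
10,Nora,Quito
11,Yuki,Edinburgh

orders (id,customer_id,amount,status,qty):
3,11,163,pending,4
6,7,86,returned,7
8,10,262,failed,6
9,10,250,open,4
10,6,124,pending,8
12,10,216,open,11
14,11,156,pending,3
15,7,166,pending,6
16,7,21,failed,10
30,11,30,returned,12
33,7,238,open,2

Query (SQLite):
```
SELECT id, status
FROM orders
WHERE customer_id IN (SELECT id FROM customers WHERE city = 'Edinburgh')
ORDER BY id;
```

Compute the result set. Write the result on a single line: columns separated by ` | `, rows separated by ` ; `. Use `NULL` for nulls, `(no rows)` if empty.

Inner query: customers.id where city = 'Edinburgh'.
Outer: keep orders rows whose customer_id is in that set.
Inner query → {11}

3 | pending ; 14 | pending ; 30 | returned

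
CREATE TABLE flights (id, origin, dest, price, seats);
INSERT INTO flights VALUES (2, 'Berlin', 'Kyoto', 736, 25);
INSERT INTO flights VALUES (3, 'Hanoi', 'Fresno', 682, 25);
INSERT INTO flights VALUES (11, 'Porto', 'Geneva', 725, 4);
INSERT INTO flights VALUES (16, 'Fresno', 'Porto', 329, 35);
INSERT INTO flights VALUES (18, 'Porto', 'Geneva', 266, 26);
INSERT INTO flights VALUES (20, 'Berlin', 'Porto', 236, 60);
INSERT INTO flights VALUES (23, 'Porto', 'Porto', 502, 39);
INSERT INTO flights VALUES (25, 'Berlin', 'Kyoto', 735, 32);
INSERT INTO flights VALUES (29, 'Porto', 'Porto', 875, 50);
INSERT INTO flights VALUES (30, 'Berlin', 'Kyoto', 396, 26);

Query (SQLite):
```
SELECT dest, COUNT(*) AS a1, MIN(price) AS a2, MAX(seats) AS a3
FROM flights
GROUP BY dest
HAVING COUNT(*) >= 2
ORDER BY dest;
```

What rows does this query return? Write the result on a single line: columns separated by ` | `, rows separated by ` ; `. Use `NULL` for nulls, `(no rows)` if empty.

Group flights by dest.
Per group compute: COUNT(*), MIN(price), MAX(seats).
HAVING: drop groups with fewer than 2 rows.
  Fresno: ids {3} → COUNT(*)=1, MIN(price)=682, MAX(seats)=25
  Geneva: ids {11, 18} → COUNT(*)=2, MIN(price)=266, MAX(seats)=26
  Kyoto: ids {2, 25, 30} → COUNT(*)=3, MIN(price)=396, MAX(seats)=32
  Porto: ids {16, 20, 23, 29} → COUNT(*)=4, MIN(price)=236, MAX(seats)=60

Geneva | 2 | 266 | 26 ; Kyoto | 3 | 396 | 32 ; Porto | 4 | 236 | 60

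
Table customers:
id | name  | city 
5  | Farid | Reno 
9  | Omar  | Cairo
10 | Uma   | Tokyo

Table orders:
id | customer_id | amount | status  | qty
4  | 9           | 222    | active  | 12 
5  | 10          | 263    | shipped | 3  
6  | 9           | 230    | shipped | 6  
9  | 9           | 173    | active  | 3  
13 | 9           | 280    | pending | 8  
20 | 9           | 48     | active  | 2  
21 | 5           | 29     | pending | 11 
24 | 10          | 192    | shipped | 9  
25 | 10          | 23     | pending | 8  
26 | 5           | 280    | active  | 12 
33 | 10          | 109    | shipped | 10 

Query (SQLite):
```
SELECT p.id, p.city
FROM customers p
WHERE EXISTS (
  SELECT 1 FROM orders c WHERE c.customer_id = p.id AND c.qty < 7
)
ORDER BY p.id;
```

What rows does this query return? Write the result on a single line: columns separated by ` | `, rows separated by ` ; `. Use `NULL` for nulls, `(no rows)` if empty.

For each customers row, check whether any orders with matching customer_id has qty < 7.
Keep rows where that is true.

9 | Cairo ; 10 | Tokyo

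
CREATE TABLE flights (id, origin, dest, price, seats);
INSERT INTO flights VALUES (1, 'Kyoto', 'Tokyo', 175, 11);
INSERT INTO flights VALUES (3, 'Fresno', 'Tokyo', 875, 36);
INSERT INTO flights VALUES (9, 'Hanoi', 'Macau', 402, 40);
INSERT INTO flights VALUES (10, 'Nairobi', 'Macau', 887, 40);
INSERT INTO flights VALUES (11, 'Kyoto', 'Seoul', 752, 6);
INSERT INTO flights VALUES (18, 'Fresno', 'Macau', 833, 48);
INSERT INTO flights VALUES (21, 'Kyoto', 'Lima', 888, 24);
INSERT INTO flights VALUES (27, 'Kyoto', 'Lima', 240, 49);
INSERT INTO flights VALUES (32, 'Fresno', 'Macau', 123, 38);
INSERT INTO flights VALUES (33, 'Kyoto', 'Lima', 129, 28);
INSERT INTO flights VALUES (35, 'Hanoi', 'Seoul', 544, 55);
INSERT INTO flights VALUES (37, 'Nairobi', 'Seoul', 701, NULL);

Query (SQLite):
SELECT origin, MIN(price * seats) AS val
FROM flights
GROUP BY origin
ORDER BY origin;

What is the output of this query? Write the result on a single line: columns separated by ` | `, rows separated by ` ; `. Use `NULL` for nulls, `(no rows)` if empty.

For each row compute price * seats.
Group by origin; take MIN of the expression per group.
  Fresno: ids {3, 18, 32} → MIN(price * seats)=4674
  Hanoi: ids {9, 35} → MIN(price * seats)=16080
  Kyoto: ids {1, 11, 21, 27, 33} → MIN(price * seats)=1925
  Nairobi: ids {10, 37} → MIN(price * seats)=35480

Fresno | 4674 ; Hanoi | 16080 ; Kyoto | 1925 ; Nairobi | 35480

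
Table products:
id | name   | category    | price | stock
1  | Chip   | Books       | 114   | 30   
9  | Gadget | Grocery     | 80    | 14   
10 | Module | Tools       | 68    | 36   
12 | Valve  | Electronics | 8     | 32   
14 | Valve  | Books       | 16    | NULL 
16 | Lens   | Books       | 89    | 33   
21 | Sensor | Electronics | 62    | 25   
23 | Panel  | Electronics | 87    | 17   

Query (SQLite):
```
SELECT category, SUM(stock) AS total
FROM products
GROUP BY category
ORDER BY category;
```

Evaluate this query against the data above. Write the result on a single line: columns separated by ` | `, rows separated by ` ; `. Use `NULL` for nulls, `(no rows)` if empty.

Partition products by category; compute SUM(stock) within each group.
  Books: ids {1, 14, 16} → SUM(stock)=63
  Electronics: ids {12, 21, 23} → SUM(stock)=74
  Grocery: ids {9} → SUM(stock)=14
  Tools: ids {10} → SUM(stock)=36

Books | 63 ; Electronics | 74 ; Grocery | 14 ; Tools | 36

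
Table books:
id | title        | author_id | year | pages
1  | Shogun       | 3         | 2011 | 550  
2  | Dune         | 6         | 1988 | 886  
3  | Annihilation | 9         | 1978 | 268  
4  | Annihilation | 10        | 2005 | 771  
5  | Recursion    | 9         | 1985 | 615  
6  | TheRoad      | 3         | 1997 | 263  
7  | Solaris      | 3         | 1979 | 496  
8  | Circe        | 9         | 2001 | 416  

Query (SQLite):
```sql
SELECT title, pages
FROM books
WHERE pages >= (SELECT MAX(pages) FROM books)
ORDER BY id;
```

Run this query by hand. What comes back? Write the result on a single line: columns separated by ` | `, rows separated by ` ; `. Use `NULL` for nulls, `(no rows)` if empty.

Scalar subquery: MAX(pages) over all books rows = 886.
Keep rows where pages >= that value.

Dune | 886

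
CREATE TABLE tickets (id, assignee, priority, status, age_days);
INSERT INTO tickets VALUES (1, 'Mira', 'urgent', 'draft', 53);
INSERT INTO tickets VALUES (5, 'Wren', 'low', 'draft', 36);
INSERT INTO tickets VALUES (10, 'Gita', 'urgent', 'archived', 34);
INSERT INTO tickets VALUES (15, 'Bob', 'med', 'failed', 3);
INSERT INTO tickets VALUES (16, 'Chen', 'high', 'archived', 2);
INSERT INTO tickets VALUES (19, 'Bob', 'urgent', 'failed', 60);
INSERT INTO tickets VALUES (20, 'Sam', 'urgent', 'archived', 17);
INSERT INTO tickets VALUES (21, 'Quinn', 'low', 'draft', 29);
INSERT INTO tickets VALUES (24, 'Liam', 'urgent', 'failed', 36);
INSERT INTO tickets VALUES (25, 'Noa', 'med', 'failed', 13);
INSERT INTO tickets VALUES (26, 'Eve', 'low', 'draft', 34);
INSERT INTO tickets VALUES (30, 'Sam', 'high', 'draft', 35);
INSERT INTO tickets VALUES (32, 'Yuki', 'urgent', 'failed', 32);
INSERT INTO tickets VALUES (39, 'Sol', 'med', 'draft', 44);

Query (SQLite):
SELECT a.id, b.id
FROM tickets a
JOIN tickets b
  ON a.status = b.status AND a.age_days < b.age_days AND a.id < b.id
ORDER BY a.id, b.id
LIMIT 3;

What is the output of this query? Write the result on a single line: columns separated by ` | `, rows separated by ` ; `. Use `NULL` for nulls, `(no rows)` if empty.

5 | 39 ; 15 | 19 ; 15 | 24

Pairs (a,b) with same status, a.age_days < b.age_days, a.id < b.id.
status groups: archived:{10,16,20} draft:{1,5,21,26,30,39} failed:{15,19,24,25,32}
Ordered by (a.id, b.id); first 3.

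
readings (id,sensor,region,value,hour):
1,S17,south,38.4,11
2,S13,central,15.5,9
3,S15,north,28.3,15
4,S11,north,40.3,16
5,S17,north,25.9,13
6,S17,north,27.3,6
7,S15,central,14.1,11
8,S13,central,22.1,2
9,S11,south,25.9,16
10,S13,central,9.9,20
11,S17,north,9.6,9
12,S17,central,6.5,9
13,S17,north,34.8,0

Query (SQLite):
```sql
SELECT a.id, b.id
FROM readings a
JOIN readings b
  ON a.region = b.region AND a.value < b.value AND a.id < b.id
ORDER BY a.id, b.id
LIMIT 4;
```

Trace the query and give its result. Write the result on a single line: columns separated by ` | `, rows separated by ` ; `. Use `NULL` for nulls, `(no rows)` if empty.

2 | 8 ; 3 | 4 ; 3 | 13 ; 5 | 6

Pairs (a,b) with same region, a.value < b.value, a.id < b.id.
region groups: central:{2,7,8,10,12} north:{3,4,5,6,11,13} south:{1,9}
Ordered by (a.id, b.id); first 4.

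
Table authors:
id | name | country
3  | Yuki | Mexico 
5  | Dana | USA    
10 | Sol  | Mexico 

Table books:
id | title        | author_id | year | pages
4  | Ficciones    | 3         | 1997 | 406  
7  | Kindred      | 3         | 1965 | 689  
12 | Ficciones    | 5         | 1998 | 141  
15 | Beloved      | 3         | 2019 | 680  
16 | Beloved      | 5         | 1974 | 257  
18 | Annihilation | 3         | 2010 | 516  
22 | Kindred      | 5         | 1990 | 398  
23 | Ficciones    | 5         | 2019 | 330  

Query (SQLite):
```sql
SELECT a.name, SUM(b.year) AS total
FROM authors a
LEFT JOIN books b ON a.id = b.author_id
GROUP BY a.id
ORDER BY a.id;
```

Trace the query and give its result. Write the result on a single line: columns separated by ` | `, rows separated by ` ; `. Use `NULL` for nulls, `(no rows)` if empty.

Yuki | 7991 ; Dana | 7981 ; Sol | NULL

LEFT JOIN keeps every authors row; unmatched ones get NULL for books columns.
Group by authors.id and compute SUM(b.year). SUM over an all-NULL group is NULL.
  3: ids {4, 7, 15, 18} → SUM(b.year)=7991
  5: ids {12, 16, 22, 23} → SUM(b.year)=7981
  10: ids {—} → SUM(b.year)=NULL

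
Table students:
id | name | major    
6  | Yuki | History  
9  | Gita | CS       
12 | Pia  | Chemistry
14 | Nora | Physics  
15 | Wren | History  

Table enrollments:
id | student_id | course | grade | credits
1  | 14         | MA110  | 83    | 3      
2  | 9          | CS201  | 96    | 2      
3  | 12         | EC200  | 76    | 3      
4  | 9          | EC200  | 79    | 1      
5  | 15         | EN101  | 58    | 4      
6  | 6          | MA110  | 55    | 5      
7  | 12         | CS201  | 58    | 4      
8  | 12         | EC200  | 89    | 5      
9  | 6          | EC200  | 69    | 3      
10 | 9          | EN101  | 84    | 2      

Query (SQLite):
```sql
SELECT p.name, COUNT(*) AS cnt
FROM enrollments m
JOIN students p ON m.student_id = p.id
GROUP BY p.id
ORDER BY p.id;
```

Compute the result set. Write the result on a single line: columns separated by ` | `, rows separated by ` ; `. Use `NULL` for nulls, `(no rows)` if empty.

Join each enrollments row to its students via student_id.
Group joined rows by students.id; compute COUNT(*) per group.
  6: ids {6, 9} → COUNT(*)=2
  9: ids {2, 4, 10} → COUNT(*)=3
  12: ids {3, 7, 8} → COUNT(*)=3
  14: ids {1} → COUNT(*)=1
  15: ids {5} → COUNT(*)=1

Yuki | 2 ; Gita | 3 ; Pia | 3 ; Nora | 1 ; Wren | 1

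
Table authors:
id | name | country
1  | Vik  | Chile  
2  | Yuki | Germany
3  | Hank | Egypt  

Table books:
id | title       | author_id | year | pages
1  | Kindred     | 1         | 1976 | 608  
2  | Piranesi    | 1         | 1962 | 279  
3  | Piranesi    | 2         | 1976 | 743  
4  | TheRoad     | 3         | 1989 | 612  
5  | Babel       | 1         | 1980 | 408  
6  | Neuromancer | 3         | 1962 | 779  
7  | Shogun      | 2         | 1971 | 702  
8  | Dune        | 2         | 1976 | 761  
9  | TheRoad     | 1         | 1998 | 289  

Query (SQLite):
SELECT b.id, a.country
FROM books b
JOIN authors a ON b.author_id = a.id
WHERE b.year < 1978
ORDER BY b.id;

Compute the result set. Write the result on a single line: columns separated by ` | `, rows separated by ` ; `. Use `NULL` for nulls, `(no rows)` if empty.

1 | Chile ; 2 | Chile ; 3 | Germany ; 6 | Egypt ; 7 | Germany ; 8 | Germany

Each books row matches the authors row where author_id = authors.id.
Then keep rows with b.year < 1978.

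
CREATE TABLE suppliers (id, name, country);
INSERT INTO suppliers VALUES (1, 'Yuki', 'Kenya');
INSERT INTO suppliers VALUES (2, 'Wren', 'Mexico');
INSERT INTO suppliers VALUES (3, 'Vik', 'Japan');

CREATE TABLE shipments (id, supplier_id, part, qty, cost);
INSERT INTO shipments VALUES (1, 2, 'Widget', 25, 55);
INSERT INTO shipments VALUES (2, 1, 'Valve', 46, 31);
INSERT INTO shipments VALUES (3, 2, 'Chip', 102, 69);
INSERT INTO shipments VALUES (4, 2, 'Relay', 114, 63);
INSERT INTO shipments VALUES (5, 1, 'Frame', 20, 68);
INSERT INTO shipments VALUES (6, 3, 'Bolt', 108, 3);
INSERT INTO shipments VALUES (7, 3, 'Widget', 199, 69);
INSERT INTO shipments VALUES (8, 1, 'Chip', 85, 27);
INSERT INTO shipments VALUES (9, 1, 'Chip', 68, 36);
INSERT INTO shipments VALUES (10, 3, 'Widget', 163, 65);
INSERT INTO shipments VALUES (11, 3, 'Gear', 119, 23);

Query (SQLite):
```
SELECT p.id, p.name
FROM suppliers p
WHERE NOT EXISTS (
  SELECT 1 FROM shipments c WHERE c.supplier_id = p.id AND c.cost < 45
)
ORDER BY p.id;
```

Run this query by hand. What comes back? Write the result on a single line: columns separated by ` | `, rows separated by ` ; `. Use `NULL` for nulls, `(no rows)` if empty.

For each suppliers row, check whether any shipments with matching supplier_id has cost < 45.
Keep rows where that is false.

2 | Wren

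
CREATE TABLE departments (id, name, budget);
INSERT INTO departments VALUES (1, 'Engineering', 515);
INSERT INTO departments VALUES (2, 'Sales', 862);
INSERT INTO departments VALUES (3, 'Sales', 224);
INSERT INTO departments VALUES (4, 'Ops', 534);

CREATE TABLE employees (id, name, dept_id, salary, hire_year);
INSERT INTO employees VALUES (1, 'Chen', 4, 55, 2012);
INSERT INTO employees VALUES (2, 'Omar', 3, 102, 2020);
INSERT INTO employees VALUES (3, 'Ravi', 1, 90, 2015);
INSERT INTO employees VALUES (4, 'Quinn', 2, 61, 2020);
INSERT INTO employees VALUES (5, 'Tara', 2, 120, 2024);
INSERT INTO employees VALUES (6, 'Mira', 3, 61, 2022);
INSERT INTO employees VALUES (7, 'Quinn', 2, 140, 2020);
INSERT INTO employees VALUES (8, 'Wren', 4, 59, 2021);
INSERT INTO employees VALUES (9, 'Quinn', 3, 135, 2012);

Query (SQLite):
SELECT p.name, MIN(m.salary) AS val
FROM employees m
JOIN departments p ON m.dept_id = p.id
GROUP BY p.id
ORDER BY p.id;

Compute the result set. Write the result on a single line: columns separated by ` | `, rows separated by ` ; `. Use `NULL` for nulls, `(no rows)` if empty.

Join each employees row to its departments via dept_id.
Group joined rows by departments.id; compute MIN(m.salary) per group.
  1: ids {3} → MIN(m.salary)=90
  2: ids {4, 5, 7} → MIN(m.salary)=61
  3: ids {2, 6, 9} → MIN(m.salary)=61
  4: ids {1, 8} → MIN(m.salary)=55

Engineering | 90 ; Sales | 61 ; Sales | 61 ; Ops | 55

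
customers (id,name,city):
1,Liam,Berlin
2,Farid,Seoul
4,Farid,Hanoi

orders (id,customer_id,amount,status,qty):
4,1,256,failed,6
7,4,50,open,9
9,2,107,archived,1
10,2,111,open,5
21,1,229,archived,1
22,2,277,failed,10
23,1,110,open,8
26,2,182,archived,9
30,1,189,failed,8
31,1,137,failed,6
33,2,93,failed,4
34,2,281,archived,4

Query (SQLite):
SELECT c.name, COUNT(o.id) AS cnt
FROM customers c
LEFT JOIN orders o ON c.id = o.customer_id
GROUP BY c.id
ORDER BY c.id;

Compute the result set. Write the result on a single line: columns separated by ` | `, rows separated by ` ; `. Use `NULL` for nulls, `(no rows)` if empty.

LEFT JOIN keeps every customers row; unmatched ones get NULL for orders columns.
Group by customers.id and compute COUNT(o.id). COUNT(col) of an all-NULL group is 0.
  1: ids {4, 21, 23, 30, 31} → COUNT(o.id)=5
  2: ids {9, 10, 22, 26, 33, 34} → COUNT(o.id)=6
  4: ids {7} → COUNT(o.id)=1

Liam | 5 ; Farid | 6 ; Farid | 1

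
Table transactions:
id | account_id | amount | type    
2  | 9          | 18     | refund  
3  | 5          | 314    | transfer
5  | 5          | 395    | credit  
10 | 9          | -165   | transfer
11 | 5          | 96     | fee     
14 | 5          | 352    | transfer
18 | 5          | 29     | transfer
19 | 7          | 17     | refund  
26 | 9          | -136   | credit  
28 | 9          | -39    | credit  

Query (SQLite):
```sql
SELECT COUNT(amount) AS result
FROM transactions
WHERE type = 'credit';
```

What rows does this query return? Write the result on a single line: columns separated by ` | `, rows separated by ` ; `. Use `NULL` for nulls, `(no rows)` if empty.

3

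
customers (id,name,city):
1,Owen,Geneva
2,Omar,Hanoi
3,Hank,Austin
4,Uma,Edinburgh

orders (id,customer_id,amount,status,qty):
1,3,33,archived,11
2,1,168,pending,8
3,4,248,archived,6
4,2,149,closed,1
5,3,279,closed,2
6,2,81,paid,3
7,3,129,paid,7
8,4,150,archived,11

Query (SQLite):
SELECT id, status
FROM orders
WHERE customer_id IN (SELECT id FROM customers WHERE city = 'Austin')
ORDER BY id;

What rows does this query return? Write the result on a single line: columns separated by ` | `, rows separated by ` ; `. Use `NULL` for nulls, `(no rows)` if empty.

1 | archived ; 5 | closed ; 7 | paid

Inner query: customers.id where city = 'Austin'.
Outer: keep orders rows whose customer_id is in that set.
Inner query → {3}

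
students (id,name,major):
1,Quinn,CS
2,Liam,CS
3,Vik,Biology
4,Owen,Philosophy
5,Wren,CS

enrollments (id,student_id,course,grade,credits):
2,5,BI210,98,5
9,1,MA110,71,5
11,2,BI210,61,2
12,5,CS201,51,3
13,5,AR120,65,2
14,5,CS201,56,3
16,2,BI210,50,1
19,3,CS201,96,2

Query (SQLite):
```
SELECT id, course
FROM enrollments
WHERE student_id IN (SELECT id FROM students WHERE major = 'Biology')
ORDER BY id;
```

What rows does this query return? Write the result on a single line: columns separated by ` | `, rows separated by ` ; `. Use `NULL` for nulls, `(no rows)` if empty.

19 | CS201

Inner query: students.id where major = 'Biology'.
Outer: keep enrollments rows whose student_id is in that set.
Inner query → {3}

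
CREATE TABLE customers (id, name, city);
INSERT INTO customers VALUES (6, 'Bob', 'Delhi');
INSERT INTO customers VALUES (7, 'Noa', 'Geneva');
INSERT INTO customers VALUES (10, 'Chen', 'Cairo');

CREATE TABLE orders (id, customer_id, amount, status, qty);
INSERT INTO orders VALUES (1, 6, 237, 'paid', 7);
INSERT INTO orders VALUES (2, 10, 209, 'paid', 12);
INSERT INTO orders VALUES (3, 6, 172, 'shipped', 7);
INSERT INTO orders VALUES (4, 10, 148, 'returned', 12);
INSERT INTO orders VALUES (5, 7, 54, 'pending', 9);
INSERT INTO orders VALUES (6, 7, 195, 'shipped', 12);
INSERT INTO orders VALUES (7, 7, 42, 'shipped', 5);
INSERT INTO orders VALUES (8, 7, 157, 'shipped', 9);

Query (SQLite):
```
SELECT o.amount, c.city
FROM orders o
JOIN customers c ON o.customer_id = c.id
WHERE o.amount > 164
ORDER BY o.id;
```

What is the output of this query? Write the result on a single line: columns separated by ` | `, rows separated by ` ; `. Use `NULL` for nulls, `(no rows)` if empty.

Each orders row matches the customers row where customer_id = customers.id.
Then keep rows with o.amount > 164.

237 | Delhi ; 209 | Cairo ; 172 | Delhi ; 195 | Geneva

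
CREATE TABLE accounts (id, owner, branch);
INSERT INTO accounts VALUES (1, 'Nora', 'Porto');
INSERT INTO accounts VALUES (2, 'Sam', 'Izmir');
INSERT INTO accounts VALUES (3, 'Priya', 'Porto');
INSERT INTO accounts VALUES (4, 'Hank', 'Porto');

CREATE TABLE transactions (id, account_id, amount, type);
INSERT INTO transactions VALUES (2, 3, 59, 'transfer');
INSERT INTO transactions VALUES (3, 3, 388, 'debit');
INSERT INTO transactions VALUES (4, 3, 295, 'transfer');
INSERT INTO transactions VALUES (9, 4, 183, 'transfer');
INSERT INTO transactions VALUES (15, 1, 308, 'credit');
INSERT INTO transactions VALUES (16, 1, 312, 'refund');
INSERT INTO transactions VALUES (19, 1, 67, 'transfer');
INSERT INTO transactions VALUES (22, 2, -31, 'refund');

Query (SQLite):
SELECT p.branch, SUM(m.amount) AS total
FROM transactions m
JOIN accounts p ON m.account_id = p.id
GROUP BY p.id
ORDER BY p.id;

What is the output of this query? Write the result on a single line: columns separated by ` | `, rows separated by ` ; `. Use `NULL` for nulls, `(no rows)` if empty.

Join each transactions row to its accounts via account_id.
Group joined rows by accounts.id; compute SUM(m.amount) per group.
  1: ids {15, 16, 19} → SUM(m.amount)=687
  2: ids {22} → SUM(m.amount)=-31
  3: ids {2, 3, 4} → SUM(m.amount)=742
  4: ids {9} → SUM(m.amount)=183

Porto | 687 ; Izmir | -31 ; Porto | 742 ; Porto | 183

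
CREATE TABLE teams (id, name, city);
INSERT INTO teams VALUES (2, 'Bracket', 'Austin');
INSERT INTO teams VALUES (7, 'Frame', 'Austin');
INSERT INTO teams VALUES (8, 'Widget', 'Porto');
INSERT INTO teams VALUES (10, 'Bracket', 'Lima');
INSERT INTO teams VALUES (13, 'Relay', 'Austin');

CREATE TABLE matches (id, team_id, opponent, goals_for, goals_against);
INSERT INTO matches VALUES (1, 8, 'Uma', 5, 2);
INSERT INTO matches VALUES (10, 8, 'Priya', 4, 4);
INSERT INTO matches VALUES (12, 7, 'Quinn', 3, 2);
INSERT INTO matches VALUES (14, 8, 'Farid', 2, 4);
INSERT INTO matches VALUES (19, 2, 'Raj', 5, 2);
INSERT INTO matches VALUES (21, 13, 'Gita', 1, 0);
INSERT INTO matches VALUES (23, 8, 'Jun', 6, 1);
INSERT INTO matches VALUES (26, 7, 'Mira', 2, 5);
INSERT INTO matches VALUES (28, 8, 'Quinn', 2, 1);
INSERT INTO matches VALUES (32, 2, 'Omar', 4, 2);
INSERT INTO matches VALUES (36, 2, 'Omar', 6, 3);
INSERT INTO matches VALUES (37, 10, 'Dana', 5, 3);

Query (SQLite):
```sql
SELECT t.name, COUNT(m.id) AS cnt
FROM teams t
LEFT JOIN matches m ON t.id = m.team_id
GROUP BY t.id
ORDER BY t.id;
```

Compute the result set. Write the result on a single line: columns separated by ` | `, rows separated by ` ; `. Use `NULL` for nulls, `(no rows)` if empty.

Bracket | 3 ; Frame | 2 ; Widget | 5 ; Bracket | 1 ; Relay | 1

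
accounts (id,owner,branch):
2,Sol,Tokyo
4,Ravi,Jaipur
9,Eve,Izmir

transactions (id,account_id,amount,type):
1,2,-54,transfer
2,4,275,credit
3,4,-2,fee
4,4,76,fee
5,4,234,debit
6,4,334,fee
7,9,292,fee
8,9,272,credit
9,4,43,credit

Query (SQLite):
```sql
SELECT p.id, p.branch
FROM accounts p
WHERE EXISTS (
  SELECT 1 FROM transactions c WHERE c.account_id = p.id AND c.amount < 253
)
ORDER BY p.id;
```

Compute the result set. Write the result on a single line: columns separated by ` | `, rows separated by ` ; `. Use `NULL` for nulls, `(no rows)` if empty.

For each accounts row, check whether any transactions with matching account_id has amount < 253.
Keep rows where that is true.

2 | Tokyo ; 4 | Jaipur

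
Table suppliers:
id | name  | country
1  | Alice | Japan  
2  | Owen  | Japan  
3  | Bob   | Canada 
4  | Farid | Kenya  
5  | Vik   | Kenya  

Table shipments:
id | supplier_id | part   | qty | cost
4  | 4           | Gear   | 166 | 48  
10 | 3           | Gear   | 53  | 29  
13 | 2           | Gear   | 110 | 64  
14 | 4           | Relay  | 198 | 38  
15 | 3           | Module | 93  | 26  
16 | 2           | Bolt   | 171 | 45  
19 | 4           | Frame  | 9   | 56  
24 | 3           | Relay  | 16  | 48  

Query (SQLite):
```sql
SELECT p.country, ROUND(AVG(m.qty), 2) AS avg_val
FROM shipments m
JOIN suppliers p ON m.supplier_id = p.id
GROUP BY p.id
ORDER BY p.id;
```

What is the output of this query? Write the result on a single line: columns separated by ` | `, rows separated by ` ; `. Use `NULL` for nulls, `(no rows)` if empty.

Join each shipments row to its suppliers via supplier_id.
Group joined rows by suppliers.id; compute ROUND(AVG(m.qty), 2) per group.
  2: ids {13, 16} → ROUND(AVG(m.qty), 2)=140.5
  3: ids {10, 15, 24} → ROUND(AVG(m.qty), 2)=54
  4: ids {4, 14, 19} → ROUND(AVG(m.qty), 2)=124.33

Japan | 140.5 ; Canada | 54 ; Kenya | 124.33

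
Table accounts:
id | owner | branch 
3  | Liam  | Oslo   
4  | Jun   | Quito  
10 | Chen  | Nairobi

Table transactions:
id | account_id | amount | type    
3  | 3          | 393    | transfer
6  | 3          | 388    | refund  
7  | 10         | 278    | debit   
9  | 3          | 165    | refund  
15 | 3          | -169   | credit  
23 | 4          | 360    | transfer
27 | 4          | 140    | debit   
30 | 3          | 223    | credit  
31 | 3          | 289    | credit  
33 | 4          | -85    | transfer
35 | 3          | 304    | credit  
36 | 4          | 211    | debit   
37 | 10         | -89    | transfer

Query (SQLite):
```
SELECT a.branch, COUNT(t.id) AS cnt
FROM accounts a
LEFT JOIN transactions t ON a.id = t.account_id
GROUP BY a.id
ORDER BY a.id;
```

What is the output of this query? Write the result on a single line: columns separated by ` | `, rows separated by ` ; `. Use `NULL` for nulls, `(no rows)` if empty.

Oslo | 7 ; Quito | 4 ; Nairobi | 2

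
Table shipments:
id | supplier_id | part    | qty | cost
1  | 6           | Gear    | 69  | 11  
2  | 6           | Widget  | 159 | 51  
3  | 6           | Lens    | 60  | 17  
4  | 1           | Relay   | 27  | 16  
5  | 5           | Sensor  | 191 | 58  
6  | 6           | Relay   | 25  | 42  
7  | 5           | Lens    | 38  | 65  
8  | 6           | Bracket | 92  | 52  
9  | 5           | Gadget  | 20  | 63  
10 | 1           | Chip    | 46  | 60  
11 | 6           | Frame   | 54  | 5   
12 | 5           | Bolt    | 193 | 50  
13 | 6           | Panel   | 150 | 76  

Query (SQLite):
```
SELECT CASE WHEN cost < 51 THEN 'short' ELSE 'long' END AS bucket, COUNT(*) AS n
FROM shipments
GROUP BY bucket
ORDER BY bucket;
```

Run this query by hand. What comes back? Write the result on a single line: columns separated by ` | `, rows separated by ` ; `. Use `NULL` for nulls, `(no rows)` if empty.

long | 7 ; short | 6

Bucket rows by cost < 51 → 'short' else 'long'; count each bucket.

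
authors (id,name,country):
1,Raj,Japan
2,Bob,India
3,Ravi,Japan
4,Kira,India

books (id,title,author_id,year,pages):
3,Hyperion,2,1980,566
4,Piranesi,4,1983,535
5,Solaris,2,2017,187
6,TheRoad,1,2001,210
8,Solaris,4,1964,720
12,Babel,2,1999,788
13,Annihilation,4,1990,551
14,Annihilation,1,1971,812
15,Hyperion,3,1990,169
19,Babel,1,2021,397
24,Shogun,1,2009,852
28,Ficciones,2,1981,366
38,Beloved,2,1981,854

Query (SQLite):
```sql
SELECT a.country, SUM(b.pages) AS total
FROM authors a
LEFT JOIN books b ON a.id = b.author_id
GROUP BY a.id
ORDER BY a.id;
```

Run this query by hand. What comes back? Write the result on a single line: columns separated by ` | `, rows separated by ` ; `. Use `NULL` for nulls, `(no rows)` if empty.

Japan | 2271 ; India | 2761 ; Japan | 169 ; India | 1806

LEFT JOIN keeps every authors row; unmatched ones get NULL for books columns.
Group by authors.id and compute SUM(b.pages). SUM over an all-NULL group is NULL.
  1: ids {6, 14, 19, 24} → SUM(b.pages)=2271
  2: ids {3, 5, 12, 28, 38} → SUM(b.pages)=2761
  3: ids {15} → SUM(b.pages)=169
  4: ids {4, 8, 13} → SUM(b.pages)=1806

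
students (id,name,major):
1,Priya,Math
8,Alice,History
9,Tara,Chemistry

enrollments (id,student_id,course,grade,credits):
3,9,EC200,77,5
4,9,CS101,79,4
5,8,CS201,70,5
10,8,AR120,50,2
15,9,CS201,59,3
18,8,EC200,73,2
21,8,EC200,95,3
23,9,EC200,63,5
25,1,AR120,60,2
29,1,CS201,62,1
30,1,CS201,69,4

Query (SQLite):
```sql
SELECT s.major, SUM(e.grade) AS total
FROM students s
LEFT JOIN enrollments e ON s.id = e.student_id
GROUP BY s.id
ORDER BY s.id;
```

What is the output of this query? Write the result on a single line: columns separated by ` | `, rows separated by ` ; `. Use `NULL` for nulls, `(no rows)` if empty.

LEFT JOIN keeps every students row; unmatched ones get NULL for enrollments columns.
Group by students.id and compute SUM(e.grade). SUM over an all-NULL group is NULL.
  1: ids {25, 29, 30} → SUM(e.grade)=191
  8: ids {5, 10, 18, 21} → SUM(e.grade)=288
  9: ids {3, 4, 15, 23} → SUM(e.grade)=278

Math | 191 ; History | 288 ; Chemistry | 278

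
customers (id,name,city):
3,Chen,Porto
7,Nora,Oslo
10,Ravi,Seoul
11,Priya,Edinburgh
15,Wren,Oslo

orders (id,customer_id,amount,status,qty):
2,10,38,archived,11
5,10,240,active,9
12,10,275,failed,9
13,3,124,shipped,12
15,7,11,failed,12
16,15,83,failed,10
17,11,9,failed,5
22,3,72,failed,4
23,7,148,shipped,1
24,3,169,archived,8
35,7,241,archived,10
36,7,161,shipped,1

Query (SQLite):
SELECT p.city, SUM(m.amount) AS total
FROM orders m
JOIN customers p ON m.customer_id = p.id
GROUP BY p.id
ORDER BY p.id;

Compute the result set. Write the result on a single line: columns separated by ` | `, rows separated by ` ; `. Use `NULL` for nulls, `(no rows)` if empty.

Porto | 365 ; Oslo | 561 ; Seoul | 553 ; Edinburgh | 9 ; Oslo | 83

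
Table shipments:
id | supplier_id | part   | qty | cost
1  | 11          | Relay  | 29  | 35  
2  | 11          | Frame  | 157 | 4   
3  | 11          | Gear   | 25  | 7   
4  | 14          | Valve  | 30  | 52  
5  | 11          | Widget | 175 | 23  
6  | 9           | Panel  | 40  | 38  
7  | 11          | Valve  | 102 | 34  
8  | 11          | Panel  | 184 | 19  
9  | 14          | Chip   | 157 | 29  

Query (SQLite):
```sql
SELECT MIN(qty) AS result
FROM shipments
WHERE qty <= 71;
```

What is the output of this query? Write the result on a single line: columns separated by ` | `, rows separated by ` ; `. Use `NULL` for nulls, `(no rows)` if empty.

25

Rows where qty <= 71 → qty values: [29, 25, 30, 40].
MIN of non-NULL values = 25.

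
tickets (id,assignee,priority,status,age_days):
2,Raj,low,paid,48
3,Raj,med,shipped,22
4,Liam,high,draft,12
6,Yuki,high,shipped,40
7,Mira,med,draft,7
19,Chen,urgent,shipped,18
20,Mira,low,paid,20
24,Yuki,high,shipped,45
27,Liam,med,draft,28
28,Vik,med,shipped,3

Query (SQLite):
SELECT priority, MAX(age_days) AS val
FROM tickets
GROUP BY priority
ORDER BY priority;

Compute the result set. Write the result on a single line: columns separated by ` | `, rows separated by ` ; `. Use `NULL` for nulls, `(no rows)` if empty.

Partition tickets by priority; compute MAX(age_days) within each group.
  high: ids {4, 6, 24} → MAX(age_days)=45
  low: ids {2, 20} → MAX(age_days)=48
  med: ids {3, 7, 27, 28} → MAX(age_days)=28
  urgent: ids {19} → MAX(age_days)=18

high | 45 ; low | 48 ; med | 28 ; urgent | 18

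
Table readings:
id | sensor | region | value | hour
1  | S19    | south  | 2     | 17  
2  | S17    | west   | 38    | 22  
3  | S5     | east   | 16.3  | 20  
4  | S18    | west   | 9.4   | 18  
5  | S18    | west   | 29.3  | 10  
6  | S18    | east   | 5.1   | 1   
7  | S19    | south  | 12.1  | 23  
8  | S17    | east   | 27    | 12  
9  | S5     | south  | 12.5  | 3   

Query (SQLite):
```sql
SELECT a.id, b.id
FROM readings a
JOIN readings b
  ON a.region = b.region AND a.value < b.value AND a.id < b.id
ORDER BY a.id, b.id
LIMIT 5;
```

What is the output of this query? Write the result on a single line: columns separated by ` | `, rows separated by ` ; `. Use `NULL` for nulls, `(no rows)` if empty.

1 | 7 ; 1 | 9 ; 3 | 8 ; 4 | 5 ; 6 | 8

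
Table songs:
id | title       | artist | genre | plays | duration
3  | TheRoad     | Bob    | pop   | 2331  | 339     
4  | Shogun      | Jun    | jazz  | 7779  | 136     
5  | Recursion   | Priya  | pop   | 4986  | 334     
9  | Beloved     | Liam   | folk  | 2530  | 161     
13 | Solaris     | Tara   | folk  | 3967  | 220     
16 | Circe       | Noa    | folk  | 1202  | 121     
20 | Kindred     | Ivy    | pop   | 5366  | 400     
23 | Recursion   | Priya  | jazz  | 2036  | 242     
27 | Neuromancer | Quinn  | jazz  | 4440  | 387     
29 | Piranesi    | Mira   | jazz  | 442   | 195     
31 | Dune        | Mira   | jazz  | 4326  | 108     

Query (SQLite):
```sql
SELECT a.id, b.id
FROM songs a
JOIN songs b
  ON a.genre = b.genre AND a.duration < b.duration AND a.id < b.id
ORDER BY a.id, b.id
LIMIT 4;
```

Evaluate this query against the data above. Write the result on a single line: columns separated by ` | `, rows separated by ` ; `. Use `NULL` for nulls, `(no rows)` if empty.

Pairs (a,b) with same genre, a.duration < b.duration, a.id < b.id.
genre groups: folk:{9,13,16} jazz:{4,23,27,29,31} pop:{3,5,20}
Ordered by (a.id, b.id); first 4.

3 | 20 ; 4 | 23 ; 4 | 27 ; 4 | 29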